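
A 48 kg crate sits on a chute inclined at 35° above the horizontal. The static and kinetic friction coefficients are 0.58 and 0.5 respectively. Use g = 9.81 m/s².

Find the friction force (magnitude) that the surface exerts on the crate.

f ≈ 193 N (up the incline)

Perpendicular to the surface, N = m g cos θ = 48·9.81·cos 35° = 385.7 N.
For equilibrium along the incline, friction must balance the weight component: f = m g sin θ = 270.1 N up the slope.
Static friction can supply at most μ_s N = 223.7 N.
Since |270.1| > 223.7 N, static friction cannot hold it; the crate slides down the incline and kinetic friction applies: f = μ_k N = 0.5 × 385.7 = 193 N.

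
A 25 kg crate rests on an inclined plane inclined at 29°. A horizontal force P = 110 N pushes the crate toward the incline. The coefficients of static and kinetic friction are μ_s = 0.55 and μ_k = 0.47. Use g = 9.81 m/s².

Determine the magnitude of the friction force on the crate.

Resolve perpendicular to the incline: N = m g cos θ + P sin θ = 25×9.81×cos 29° + 110×sin 29° = 267.8 N.
Parallel to the incline: P cos θ − m g sin θ = 96.21 − 118.9 = -22.69 N; the friction needed to balance this is 22.69 N acting up the slope.
Maximum static friction: μ_s N = 0.55 × 267.8 = 147.3 N.
Since 22.69 N is within the 147.3 N limit, the crate stays put and friction is exactly 22.7 N.

f ≈ 22.7 N (up the incline)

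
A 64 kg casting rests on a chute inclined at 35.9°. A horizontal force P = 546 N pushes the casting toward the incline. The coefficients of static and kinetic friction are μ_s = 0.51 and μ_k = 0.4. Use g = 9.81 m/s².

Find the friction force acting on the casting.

Resolve perpendicular to the incline: N = m g cos θ + P sin θ = 64×9.81×cos 35.9° + 546×sin 35.9° = 828.7 N.
Along the incline, the net driving force (taking up-slope positive) is P cos θ − m g sin θ = 442.3 − 368.1 = 74.13 N, so equilibrium requires friction f = -74.13 N (down-slope).
Maximum static friction: μ_s N = 0.51 × 828.7 = 422.7 N.
Since 74.13 N is within the 422.7 N limit, the casting stays put and friction is exactly 74.1 N.

f ≈ 74.1 N (down the incline)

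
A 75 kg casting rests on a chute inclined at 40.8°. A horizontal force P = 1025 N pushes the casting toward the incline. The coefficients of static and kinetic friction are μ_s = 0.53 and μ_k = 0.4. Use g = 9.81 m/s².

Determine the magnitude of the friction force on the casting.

Normal direction: N = m g cos θ + P sin θ = 1227 N.
Parallel to the incline: P cos θ − m g sin θ = 775.9 − 480.8 = 295.2 N; the friction needed to balance this is 295.2 N acting down the slope.
The limit of static friction is μ_s N = 650.2 N.
|f_req| = 295.2 ≤ 650.2 N → the casting is in equilibrium; friction equals the required value.

f ≈ 295 N (down the incline)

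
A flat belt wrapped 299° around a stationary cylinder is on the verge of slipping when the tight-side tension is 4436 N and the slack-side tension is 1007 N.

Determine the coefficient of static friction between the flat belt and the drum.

T₂/T₁ = e^{μβ} → μ = ln(T₂/T₁)/β.
β = 299° = 5.219 rad.
μ = ln(4436/1007)/5.219 = ln(4.405)/5.219 = 0.284.

μ ≈ 0.284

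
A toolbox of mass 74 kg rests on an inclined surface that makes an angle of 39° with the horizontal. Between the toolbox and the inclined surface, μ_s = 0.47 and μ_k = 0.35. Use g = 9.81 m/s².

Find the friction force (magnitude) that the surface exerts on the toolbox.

f ≈ 197 N (up the incline)

The normal reaction is N = m g cos θ = 564.2 N.
For equilibrium along the incline, friction must balance the weight component: f = m g sin θ = 456.8 N up the slope.
Maximum static friction available: μ_s N = 0.47 × 564.2 = 265.2 N.
Since |456.8| > 265.2 N, static friction cannot hold it; the toolbox slides down the incline and kinetic friction applies: f = μ_k N = 0.35 × 564.2 = 197 N.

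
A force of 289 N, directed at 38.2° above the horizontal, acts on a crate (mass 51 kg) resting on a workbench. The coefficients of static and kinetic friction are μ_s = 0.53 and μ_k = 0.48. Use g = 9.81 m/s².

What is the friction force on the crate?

Vertical equilibrium gives N = m g − P sin α = 321.6 N.
For equilibrium, f = P cos α = 289×cos 38.2° = 227.1 N.
μ_s N = 0.53 × 321.6 = 170.4 N.
227.1 > 170.4 N → the crate slides; f = μ_k N = 0.48×321.6 = 154 N.

f ≈ 154 N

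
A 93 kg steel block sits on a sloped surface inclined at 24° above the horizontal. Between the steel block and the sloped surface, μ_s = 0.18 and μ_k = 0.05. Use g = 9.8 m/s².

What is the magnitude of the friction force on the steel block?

Normal force: N = m g cos θ = 93 × 9.8 × cos 24° = 832.6 N.
Along the slope the weight component is m g sin θ = 370.7 N; friction must supply exactly this, acting up-slope.
Static friction can supply at most μ_s N = 149.9 N.
|370.7| exceeds 149.9 N, so the steel block slips down-slope; friction is kinetic, f = μ_k N = 0.05×832.6 = 41.6 N.

f ≈ 41.6 N (up the incline)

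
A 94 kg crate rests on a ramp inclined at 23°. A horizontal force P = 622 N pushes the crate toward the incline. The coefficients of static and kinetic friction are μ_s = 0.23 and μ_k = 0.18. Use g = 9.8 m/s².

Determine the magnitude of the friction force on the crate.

Normal direction: N = m g cos θ + P sin θ = 1091 N.
Along the incline, the net driving force (taking up-slope positive) is P cos θ − m g sin θ = 572.6 − 359.9 = 212.6 N, so equilibrium requires friction f = -212.6 N (down-slope).
The limit of static friction is μ_s N = 250.9 N.
|f_req| = 212.6 ≤ 250.9 N → the crate is in equilibrium; friction equals the required value.

f ≈ 213 N (down the incline)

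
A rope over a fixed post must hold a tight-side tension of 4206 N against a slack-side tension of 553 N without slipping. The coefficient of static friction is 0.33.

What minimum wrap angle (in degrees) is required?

β_min ≈ 352°

T₂/T₁ = e^{μβ} → β = ln(T₂/T₁)/μ.
β = ln(4206/553)/0.33 = 2.029/0.33 = 6.148 rad.
In degrees: β = 6.148 × 180/π = 352°.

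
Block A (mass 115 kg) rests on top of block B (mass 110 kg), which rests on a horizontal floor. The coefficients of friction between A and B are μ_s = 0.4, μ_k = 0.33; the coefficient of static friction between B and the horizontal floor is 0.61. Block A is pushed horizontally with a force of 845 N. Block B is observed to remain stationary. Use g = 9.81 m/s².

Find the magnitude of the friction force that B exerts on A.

f ≈ 372 N

The normal force B exerts on A is simply A's weight, N₁ = 1128 N.
So the A–B interface can sustain at most μ_s N₁ = 451.3 N of static friction.
Since P = 845 N > 451.3 N, A slides on B; the A–B friction is kinetic: f₁ = μ_k N₁ = 0.33×1128 = 372 N.
B experiences an equal 372 N forward from A (third law). B is in equilibrium, so the floor supplies f₂ = 372 N of static friction (limit μ_s(m_A+m_B)g = 1346 N, not exceeded).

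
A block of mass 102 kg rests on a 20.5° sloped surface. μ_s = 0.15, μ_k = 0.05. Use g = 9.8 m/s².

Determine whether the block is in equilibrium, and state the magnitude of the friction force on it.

f ≈ 46.8 N

N = m g cos θ = 936 N.
Down-slope weight component: m g sin θ = 350 N.
μ_s N = 140 N.
350 > 140 N, so it slides; kinetic friction f = μ_k N = 0.05×936 = 46.8 N.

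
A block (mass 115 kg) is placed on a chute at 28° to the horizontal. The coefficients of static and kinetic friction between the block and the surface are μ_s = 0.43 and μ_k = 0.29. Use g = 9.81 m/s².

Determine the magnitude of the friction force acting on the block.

f ≈ 289 N (up the incline)

Normal force: N = m g cos θ = 115 × 9.81 × cos 28° = 996.1 N.
Along the slope the weight component is m g sin θ = 529.6 N; friction must supply exactly this, acting up-slope.
The static-friction ceiling is μ_s N = 0.43 × 996.1 = 428.3 N.
Since |529.6| > 428.3 N, static friction cannot hold it; the block slides down the incline and kinetic friction applies: f = μ_k N = 0.29 × 996.1 = 289 N.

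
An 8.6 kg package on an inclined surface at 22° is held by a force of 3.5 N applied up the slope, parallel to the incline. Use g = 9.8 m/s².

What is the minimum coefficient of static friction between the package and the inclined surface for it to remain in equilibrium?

μ_s,min ≈ 0.359

N = m g cos θ = 78.14 N.
Friction must make up the shortfall along the incline: f = m g sin θ − P = 31.57 − 3.5 = 28.07 N.
At the threshold f = μ_s N, so μ_s,min = 28.07/78.14 = 0.359.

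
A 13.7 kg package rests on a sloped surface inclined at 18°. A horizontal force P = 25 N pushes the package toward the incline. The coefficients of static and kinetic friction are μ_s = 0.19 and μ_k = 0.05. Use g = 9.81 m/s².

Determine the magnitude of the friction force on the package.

Normal direction: N = m g cos θ + P sin θ = 135.5 N.
Parallel to the incline: P cos θ − m g sin θ = 23.78 − 41.53 = -17.75 N; the friction needed to balance this is 17.75 N acting up the slope.
Maximum static friction: μ_s N = 0.19 × 135.5 = 25.75 N.
|f_req| = 17.75 ≤ 25.75 N → the package is in equilibrium; friction equals the required value.

f ≈ 17.8 N (up the incline)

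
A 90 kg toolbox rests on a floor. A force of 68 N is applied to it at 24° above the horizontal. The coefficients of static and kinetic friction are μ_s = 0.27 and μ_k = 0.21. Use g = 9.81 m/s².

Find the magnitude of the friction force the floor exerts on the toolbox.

The vertical component of P reduces the normal force: N = m g − P sin α = 882.9 − 27.66 = 855.2 N.
The horizontal driving force is P cos α = 62.12 N, so equilibrium needs friction f = 62.12 N.
The static-friction limit is μ_s N = 230.9 N.
Since 62.12 N does not exceed the limit, the toolbox stays at rest and f = 62.1 N.

f ≈ 62.1 N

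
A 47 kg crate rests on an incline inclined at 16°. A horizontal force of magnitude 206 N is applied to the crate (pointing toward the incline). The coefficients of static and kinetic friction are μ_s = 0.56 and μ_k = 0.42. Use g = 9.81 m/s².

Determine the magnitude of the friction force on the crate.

f ≈ 70.9 N (down the incline)

Normal direction: N = m g cos θ + P sin θ = 500 N.
Parallel to the incline: P cos θ − m g sin θ = 198 − 127.1 = 70.93 N; the friction needed to balance this is 70.93 N acting down the slope.
Maximum static friction: μ_s N = 0.56 × 500 = 280 N.
|f_req| = 70.93 ≤ 280 N → the crate is in equilibrium; friction equals the required value.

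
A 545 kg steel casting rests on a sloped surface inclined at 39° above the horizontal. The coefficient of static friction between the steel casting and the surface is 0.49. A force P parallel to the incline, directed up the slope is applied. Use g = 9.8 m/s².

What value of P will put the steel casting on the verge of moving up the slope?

P ≈ 5400 N

At impending motion up the slope, friction acts down-slope at its limit: f = μ_s N.
P is parallel to the surface, so N = m g cos θ = 4150 N.
Along the incline: P = m g sin θ + μ_s N = 3360 + 0.49×4150 = 5400 N.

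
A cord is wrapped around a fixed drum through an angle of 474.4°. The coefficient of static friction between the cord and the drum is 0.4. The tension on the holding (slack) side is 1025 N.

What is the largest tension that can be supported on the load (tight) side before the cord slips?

At impending slip the capstan equation gives T₂/T₁ = e^{μβ} with β in radians.
β = 474.4° × π/180 = 8.28 rad.
e^{μβ} = e^{0.4×8.28} = 27.44.
T₂ = T₁ · e^{μβ} = 1025 × 27.44 = 28100 N.

T_max ≈ 28100 N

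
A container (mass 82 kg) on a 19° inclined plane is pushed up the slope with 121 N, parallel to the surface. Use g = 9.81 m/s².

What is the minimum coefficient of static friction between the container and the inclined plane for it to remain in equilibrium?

N = m g cos θ = 760.6 N.
Friction must make up the shortfall along the incline: f = m g sin θ − P = 261.9 − 121 = 140.9 N.
At the threshold f = μ_s N, so μ_s,min = 140.9/760.6 = 0.185.

μ_s,min ≈ 0.185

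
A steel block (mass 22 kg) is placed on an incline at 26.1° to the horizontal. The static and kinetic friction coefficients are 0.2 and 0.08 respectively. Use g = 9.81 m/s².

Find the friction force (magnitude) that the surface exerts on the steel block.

f ≈ 15.5 N (up the incline)

Perpendicular to the surface, N = m g cos θ = 22·9.81·cos 26.1° = 193.8 N.
For equilibrium along the incline, friction must balance the weight component: f = m g sin θ = 94.95 N up the slope.
Maximum static friction available: μ_s N = 0.2 × 193.8 = 38.76 N.
Since |94.95| > 38.76 N, static friction cannot hold it; the steel block slides down the incline and kinetic friction applies: f = μ_k N = 0.08 × 193.8 = 15.5 N.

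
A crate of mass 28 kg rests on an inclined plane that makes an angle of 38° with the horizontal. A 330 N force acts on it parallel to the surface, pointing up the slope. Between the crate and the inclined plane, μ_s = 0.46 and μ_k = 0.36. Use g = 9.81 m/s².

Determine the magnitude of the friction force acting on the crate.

Perpendicular to the surface, N = m g cos θ = 28·9.81·cos 38° = 216.5 N.
Parallel to the incline, ΣF = 0 gives f = m g sin θ − P = 169.1 − 330 = -160.9 N (up-slope positive).
Maximum static friction available: μ_s N = 0.46 × 216.5 = 99.57 N.
|-160.9| exceeds 99.57 N, so the crate slips up-slope; friction is kinetic, f = μ_k N = 0.36×216.5 = 77.9 N.

f ≈ 77.9 N (down the incline)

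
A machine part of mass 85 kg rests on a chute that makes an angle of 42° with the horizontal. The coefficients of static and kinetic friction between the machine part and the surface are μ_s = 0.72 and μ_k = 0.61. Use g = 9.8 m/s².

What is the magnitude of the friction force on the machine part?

Perpendicular to the surface, N = m g cos θ = 85·9.8·cos 42° = 619 N.
For equilibrium along the incline, friction must balance the weight component: f = m g sin θ = 557.4 N up the slope.
Static friction can supply at most μ_s N = 445.7 N.
|557.4| exceeds 445.7 N, so the machine part slips down-slope; friction is kinetic, f = μ_k N = 0.61×619 = 378 N.

f ≈ 378 N (up the incline)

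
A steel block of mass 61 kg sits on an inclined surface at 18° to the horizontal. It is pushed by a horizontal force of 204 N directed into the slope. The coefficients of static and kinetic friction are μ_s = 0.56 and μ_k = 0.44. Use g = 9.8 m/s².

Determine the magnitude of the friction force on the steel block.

Normal direction: N = m g cos θ + P sin θ = 631.6 N.
Parallel to the incline: P cos θ − m g sin θ = 194 − 184.7 = 9.285 N; the friction needed to balance this is 9.285 N acting down the slope.
Maximum static friction: μ_s N = 0.56 × 631.6 = 353.7 N.
|f_req| = 9.285 ≤ 353.7 N → the steel block is in equilibrium; friction equals the required value.

f ≈ 9.29 N (down the incline)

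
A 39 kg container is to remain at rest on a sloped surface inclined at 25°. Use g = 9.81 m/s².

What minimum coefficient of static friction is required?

At the slip threshold m g sin θ = μ_s m g cos θ, so μ_s,min = tan θ.
μ_s,min = tan 25° = 0.466.

μ_s,min ≈ 0.466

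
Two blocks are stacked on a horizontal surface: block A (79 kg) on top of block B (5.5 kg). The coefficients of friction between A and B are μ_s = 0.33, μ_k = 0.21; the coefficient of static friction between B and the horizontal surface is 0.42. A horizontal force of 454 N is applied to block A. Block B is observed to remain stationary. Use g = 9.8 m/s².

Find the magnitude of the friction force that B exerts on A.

f ≈ 163 N

Normal force at the A–B interface: N₁ = m_A g = 774.2 N.
Maximum static friction on A from B: μ_s N₁ = 0.33×774.2 = 255.5 N.
Since P = 454 N > 255.5 N, A slides on B; the A–B friction is kinetic: f₁ = μ_k N₁ = 0.21×774.2 = 163 N.
B experiences an equal 163 N forward from A (third law). B is in equilibrium, so the floor supplies f₂ = 163 N of static friction (limit μ_s(m_A+m_B)g = 347.8 N, not exceeded).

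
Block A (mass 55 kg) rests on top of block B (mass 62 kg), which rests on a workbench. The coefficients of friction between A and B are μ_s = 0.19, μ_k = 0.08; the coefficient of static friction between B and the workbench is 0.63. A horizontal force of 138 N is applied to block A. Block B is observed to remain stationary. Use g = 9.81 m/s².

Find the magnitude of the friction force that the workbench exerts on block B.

Normal force at the A–B interface: N₁ = m_A g = 539.6 N.
So the A–B interface can sustain at most μ_s N₁ = 102.5 N of static friction.
P = 138 N exceeds that limit, so A slips over B and the interface friction becomes kinetic: f₁ = μ_k N₁ = 0.08×539.6 = 43.2 N.
By Newton's third law B feels 43.2 N forward from A. With B stationary, the floor's static friction on B balances it: f₂ = 43.2 N (well within μ_s(m_A+m_B)g = 723.1 N).

f ≈ 43.2 N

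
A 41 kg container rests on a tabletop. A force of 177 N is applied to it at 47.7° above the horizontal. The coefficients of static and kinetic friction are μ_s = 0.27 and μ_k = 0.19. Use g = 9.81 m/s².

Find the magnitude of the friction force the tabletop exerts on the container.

f ≈ 51.5 N

Vertical equilibrium gives N = m g − P sin α = 271.3 N.
The horizontal driving force is P cos α = 119.1 N, so equilibrium needs friction f = 119.1 N.
The static-friction limit is μ_s N = 73.25 N.
The required friction exceeds μ_s N, so the container moves and f = μ_k N = 51.5 N.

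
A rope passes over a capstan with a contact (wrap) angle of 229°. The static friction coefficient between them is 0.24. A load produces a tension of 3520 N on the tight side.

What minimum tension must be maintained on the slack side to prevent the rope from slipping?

Capstan equation at impending slip: T_tight/T_slack = e^{μβ}.
β = 229° = 3.997 rad; e^{μβ} = e^{0.24×3.997} = 2.61.
T_slack = T_tight / e^{μβ} = 3520 / 2.61 = 1350 N.

T_min ≈ 1350 N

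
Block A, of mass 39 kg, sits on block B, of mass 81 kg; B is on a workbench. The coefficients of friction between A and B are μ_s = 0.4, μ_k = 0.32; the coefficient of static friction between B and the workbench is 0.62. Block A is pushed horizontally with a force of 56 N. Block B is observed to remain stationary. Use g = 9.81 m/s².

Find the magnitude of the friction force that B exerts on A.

f ≈ 56 N

Between the blocks, N₁ = m_A g = 382.6 N.
So the A–B interface can sustain at most μ_s N₁ = 153 N of static friction.
Since P = 56 N ≤ 153 N, A does not slip on B; friction on A equals P = 56 N.
B experiences an equal 56 N forward from A (third law). B is in equilibrium, so the floor supplies f₂ = 56 N of static friction (limit μ_s(m_A+m_B)g = 729.9 N, not exceeded).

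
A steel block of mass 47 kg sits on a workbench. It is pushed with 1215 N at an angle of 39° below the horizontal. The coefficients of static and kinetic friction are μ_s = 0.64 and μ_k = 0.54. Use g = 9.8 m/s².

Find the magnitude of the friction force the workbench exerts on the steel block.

The vertical component of P adds to the normal force: N = m g + P sin α = 460.6 + 764.6 = 1225 N.
The horizontal driving force is P cos α = 944.2 N, so equilibrium needs friction f = 944.2 N.
The static-friction limit is μ_s N = 784.1 N.
944.2 > 784.1 N → the steel block slides; f = μ_k N = 0.54×1225 = 662 N.

f ≈ 662 N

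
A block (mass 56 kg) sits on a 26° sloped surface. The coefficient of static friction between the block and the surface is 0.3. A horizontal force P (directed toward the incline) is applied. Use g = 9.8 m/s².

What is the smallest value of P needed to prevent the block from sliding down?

The block tends to slide down (tan θ > μ_s), so at the point of impending slip friction acts up-slope at its limit: f = μ_s N.
Perpendicular to the incline: N = m g cos θ + P sin θ.
Along the incline: P cos θ + μ_s N = m g sin θ, i.e. P cos θ + μ_s (m g cos θ + P sin θ) = m g sin θ.
Solving, P (cos θ + μ_s sin θ) = m g (sin θ − μ_s cos θ), so P = 549×0.1687/1.03 = 89.9 N.

P_min ≈ 89.9 N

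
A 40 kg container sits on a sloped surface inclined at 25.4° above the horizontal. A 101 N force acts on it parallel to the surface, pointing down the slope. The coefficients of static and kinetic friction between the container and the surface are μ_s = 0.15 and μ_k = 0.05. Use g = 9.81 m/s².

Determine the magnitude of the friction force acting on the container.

f ≈ 17.7 N (up the incline)

Perpendicular to the surface, N = m g cos θ = 40·9.81·cos 25.4° = 354.5 N.
For equilibrium along the incline the friction force must supply f = m g sin θ + P = 168.3 + 101 = 269.3 N (positive meaning up-slope).
Maximum static friction available: μ_s N = 0.15 × 354.5 = 53.17 N.
|269.3| exceeds 53.17 N, so the container slips down-slope; friction is kinetic, f = μ_k N = 0.05×354.5 = 17.7 N.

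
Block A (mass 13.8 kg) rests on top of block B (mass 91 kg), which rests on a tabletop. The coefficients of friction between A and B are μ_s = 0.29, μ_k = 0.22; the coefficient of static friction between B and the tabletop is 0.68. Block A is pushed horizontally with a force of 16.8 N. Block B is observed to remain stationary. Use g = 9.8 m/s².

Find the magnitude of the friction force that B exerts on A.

Normal force at the A–B interface: N₁ = m_A g = 135.2 N.
So the A–B interface can sustain at most μ_s N₁ = 39.22 N of static friction.
Since P = 16.8 N ≤ 39.22 N, A does not slip on B; friction on A equals P = 16.8 N.
By Newton's third law B feels 16.8 N forward from A. With B stationary, the floor's static friction on B balances it: f₂ = 16.8 N (well within μ_s(m_A+m_B)g = 698.4 N).

f ≈ 16.8 N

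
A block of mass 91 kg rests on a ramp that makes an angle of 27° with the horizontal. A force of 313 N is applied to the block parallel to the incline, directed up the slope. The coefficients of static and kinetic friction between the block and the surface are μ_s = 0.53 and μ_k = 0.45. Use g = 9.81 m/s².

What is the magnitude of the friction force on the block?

The normal reaction is N = m g cos θ = 795.4 N.
The friction needed for equilibrium is m g sin θ − P = 405.3 − 313 = 92.28 N, measured positive up-slope.
Static friction can supply at most μ_s N = 421.6 N.
Since |92.28| ≤ 421.6 N, no slip — friction simply equals what equilibrium demands.

f ≈ 92.3 N (up the incline)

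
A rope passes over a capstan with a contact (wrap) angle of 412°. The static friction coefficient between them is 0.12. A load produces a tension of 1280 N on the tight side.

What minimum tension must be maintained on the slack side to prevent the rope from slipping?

Capstan equation at impending slip: T_tight/T_slack = e^{μβ}.
β = 412° = 7.191 rad; e^{μβ} = e^{0.12×7.191} = 2.37.
T_slack = T_tight / e^{μβ} = 1280 / 2.37 = 540 N.

T_min ≈ 540 N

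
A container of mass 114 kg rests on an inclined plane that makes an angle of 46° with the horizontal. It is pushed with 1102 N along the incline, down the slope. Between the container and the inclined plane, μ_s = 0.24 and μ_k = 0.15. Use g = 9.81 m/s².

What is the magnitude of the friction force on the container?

f ≈ 117 N (up the incline)

Perpendicular to the surface, N = m g cos θ = 114·9.81·cos 46° = 776.9 N.
The friction needed for equilibrium is m g sin θ + P = 804.5 + 1102 = 1906 N, measured positive up-slope.
Maximum static friction available: μ_s N = 0.24 × 776.9 = 186.4 N.
Since |1906| > 186.4 N, static friction cannot hold it; the container slides down the incline and kinetic friction applies: f = μ_k N = 0.15 × 776.9 = 117 N.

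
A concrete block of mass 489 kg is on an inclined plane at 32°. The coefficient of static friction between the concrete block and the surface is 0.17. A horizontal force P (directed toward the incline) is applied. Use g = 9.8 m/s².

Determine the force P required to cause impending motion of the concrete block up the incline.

P ≈ 4260 N

At impending motion up the slope, friction acts down-slope at its limit: f = μ_s N.
Perpendicular to the incline: N = m g cos θ + P sin θ.
Along the incline: P cos θ = m g sin θ + μ_s N = m g sin θ + μ_s (m g cos θ + P sin θ).
Solving, P (cos θ − μ_s sin θ) = m g (sin θ + μ_s cos θ), so P = 489×9.8×(sin 32° + 0.17 cos 32°)/(cos 32° − 0.17 sin 32°) = 4790×0.6741/0.758 = 4260 N.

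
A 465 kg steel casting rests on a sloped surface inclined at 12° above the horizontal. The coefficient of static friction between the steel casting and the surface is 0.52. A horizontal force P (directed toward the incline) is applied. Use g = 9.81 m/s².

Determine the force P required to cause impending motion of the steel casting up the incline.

P ≈ 3760 N

At impending motion up the slope, friction acts down-slope at its limit: f = μ_s N.
Perpendicular to the incline: N = m g cos θ + P sin θ.
Along the incline: P cos θ = m g sin θ + μ_s N = m g sin θ + μ_s (m g cos θ + P sin θ).
Solving, P (cos θ − μ_s sin θ) = m g (sin θ + μ_s cos θ), so P = 465×9.81×(sin 12° + 0.52 cos 12°)/(cos 12° − 0.52 sin 12°) = 4560×0.7165/0.87 = 3760 N.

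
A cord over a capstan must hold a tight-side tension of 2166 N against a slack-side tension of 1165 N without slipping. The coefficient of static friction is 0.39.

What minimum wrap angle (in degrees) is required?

T₂/T₁ = e^{μβ} → β = ln(T₂/T₁)/μ.
β = ln(2166/1165)/0.39 = 0.6202/0.39 = 1.59 rad.
In degrees: β = 1.59 × 180/π = 91.1°.

β_min ≈ 91.1°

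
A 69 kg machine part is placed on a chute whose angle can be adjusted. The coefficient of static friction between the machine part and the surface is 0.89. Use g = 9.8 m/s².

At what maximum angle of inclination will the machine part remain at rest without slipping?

θ_max ≈ 41.7°

At the slip threshold, m g sin θ = μ_s · m g cos θ, so tan θ = μ_s.
θ_max = arctan(0.89) = 41.7°.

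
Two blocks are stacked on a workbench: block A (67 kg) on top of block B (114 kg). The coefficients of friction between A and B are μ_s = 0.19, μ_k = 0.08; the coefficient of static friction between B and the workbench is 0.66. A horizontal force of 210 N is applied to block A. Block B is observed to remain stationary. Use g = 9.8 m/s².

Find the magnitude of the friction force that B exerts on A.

Normal force at the A–B interface: N₁ = m_A g = 656.6 N.
So the A–B interface can sustain at most μ_s N₁ = 124.8 N of static friction.
P = 210 N exceeds that limit, so A slips over B and the interface friction becomes kinetic: f₁ = μ_k N₁ = 0.08×656.6 = 52.5 N.
By Newton's third law B feels 52.5 N forward from A. With B stationary, the floor's static friction on B balances it: f₂ = 52.5 N (well within μ_s(m_A+m_B)g = 1171 N).

f ≈ 52.5 N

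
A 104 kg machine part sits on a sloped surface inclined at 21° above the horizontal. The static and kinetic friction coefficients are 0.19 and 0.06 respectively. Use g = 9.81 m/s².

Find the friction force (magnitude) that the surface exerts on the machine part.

f ≈ 57.1 N (up the incline)

The normal reaction is N = m g cos θ = 952.5 N.
For equilibrium along the incline, friction must balance the weight component: f = m g sin θ = 365.6 N up the slope.
Static friction can supply at most μ_s N = 181 N.
Since |365.6| > 181 N, static friction cannot hold it; the machine part slides down the incline and kinetic friction applies: f = μ_k N = 0.06 × 952.5 = 57.1 N.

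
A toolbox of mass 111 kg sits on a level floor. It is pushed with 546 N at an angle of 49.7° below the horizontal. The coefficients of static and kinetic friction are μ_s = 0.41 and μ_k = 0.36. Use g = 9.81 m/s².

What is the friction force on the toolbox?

The vertical component of P adds to the normal force: N = m g + P sin α = 1089 + 416.4 = 1505 N.
Horizontally, friction must balance P cos α = 353.1 N.
The static-friction limit is μ_s N = 617.2 N.
Since 353.1 N does not exceed the limit, the toolbox stays at rest and f = 353 N.

f ≈ 353 N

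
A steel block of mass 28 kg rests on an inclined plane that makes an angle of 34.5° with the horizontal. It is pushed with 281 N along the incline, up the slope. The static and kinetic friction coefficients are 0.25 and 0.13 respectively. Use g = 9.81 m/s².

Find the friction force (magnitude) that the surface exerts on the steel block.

f ≈ 29.4 N (down the incline)

Perpendicular to the surface, N = m g cos θ = 28·9.81·cos 34.5° = 226.4 N.
For equilibrium along the incline the friction force must supply f = m g sin θ − P = 155.6 − 281 = -125.4 N (positive meaning up-slope).
The static-friction ceiling is μ_s N = 0.25 × 226.4 = 56.59 N.
Since |-125.4| > 56.59 N, static friction cannot hold it; the steel block slides up the incline and kinetic friction applies: f = μ_k N = 0.13 × 226.4 = 29.4 N.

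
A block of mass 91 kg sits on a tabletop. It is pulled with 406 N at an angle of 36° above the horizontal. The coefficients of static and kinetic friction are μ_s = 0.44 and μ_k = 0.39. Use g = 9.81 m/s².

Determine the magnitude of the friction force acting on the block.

f ≈ 255 N

The vertical component of P reduces the normal force: N = m g − P sin α = 892.7 − 238.6 = 654.1 N.
For equilibrium, f = P cos α = 406×cos 36° = 328.5 N.
The static-friction limit is μ_s N = 287.8 N.
328.5 > 287.8 N → the block slides; f = μ_k N = 0.39×654.1 = 255 N.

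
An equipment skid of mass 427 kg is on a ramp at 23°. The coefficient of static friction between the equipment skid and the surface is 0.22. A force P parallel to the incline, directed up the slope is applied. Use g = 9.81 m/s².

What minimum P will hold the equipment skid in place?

P_min ≈ 788 N

The equipment skid tends to slide down (tan θ > μ_s), so at the point of impending slip friction acts up-slope at its limit: f = μ_s N.
P is parallel to the surface, so N = m g cos θ = 3860 N.
Along the incline: P + μ_s N = m g sin θ, so P = 1640 − 0.22×3860 = 788 N.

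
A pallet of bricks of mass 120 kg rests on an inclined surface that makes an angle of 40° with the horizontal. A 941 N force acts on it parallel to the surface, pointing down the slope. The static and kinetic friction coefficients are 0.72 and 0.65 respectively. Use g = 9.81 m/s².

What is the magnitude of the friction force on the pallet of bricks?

Normal force: N = m g cos θ = 120 × 9.81 × cos 40° = 901.8 N.
The friction needed for equilibrium is m g sin θ + P = 756.7 + 941 = 1698 N, measured positive up-slope.
Static friction can supply at most μ_s N = 649.3 N.
Since |1698| > 649.3 N, static friction cannot hold it; the pallet of bricks slides down the incline and kinetic friction applies: f = μ_k N = 0.65 × 901.8 = 586 N.

f ≈ 586 N (up the incline)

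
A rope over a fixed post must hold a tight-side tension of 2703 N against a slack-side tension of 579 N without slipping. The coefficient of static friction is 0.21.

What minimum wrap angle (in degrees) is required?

β_min ≈ 420°

T₂/T₁ = e^{μβ} → β = ln(T₂/T₁)/μ.
β = ln(2703/579)/0.21 = 1.541/0.21 = 7.337 rad.
In degrees: β = 7.337 × 180/π = 420°.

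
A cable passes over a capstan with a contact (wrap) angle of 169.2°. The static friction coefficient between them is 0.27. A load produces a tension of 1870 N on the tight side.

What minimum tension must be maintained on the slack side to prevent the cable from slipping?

Capstan equation at impending slip: T_tight/T_slack = e^{μβ}.
β = 169.2° = 2.953 rad; e^{μβ} = e^{0.27×2.953} = 2.22.
T_slack = T_tight / e^{μβ} = 1870 / 2.22 = 842 N.

T_min ≈ 842 N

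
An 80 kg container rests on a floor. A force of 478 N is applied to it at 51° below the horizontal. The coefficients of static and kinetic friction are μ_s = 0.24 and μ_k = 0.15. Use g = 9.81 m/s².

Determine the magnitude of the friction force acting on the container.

f ≈ 173 N

The vertical component of P adds to the normal force: N = m g + P sin α = 784.8 + 371.5 = 1156 N.
Horizontally, friction must balance P cos α = 300.8 N.
μ_s N = 0.24 × 1156 = 277.5 N.
The required friction exceeds μ_s N, so the container moves and f = μ_k N = 173 N.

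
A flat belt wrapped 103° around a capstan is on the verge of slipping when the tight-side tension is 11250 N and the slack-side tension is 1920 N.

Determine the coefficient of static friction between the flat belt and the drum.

μ ≈ 0.984

T₂/T₁ = e^{μβ} → μ = ln(T₂/T₁)/β.
β = 103° = 1.798 rad.
μ = ln(11250/1920)/1.798 = ln(5.859)/1.798 = 0.984.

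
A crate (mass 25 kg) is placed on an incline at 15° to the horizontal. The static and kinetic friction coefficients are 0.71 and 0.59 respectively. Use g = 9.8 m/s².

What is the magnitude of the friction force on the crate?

Normal force: N = m g cos θ = 25 × 9.8 × cos 15° = 236.7 N.
Along the slope the weight component is m g sin θ = 63.41 N; friction must supply exactly this, acting up-slope.
Maximum static friction available: μ_s N = 0.71 × 236.7 = 168 N.
Since |63.41| ≤ 168 N, static friction is sufficient; f equals the required value, not μ_s N.

f ≈ 63.4 N (up the incline)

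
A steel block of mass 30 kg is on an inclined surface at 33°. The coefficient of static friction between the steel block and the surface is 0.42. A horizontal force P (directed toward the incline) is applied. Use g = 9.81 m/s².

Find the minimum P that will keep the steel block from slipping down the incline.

The steel block tends to slide down (tan θ > μ_s), so at the point of impending slip friction acts up-slope at its limit: f = μ_s N.
Perpendicular to the incline: N = m g cos θ + P sin θ.
Along the incline: P cos θ + μ_s N = m g sin θ, i.e. P cos θ + μ_s (m g cos θ + P sin θ) = m g sin θ.
Solving, P (cos θ + μ_s sin θ) = m g (sin θ − μ_s cos θ), so P = 294×0.1924/1.067 = 53 N.

P_min ≈ 53 N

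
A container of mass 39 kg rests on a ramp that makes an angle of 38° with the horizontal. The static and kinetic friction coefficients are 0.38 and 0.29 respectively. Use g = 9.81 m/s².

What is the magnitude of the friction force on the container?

Normal force: N = m g cos θ = 39 × 9.81 × cos 38° = 301.5 N.
For equilibrium along the incline, friction must balance the weight component: f = m g sin θ = 235.5 N up the slope.
Maximum static friction available: μ_s N = 0.38 × 301.5 = 114.6 N.
|235.5| exceeds 114.6 N, so the container slips down-slope; friction is kinetic, f = μ_k N = 0.29×301.5 = 87.4 N.

f ≈ 87.4 N (up the incline)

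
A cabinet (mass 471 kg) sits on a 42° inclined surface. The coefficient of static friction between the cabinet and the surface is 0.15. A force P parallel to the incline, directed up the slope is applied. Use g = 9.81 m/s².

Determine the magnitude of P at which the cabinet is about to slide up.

At impending motion up the slope, friction acts down-slope at its limit: f = μ_s N.
P is parallel to the surface, so N = m g cos θ = 3430 N.
Along the incline: P = m g sin θ + μ_s N = 3090 + 0.15×3430 = 3610 N.

P ≈ 3610 N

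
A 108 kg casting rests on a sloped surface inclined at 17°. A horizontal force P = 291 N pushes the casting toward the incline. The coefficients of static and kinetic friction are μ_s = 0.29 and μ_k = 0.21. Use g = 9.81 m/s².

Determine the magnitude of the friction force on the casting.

Normal direction: N = m g cos θ + P sin θ = 1098 N.
Parallel to the incline: P cos θ − m g sin θ = 278.3 − 309.8 = -31.48 N; the friction needed to balance this is 31.48 N acting up the slope.
Maximum static friction: μ_s N = 0.29 × 1098 = 318.5 N.
Since 31.48 N is within the 318.5 N limit, the casting stays put and friction is exactly 31.5 N.

f ≈ 31.5 N (up the incline)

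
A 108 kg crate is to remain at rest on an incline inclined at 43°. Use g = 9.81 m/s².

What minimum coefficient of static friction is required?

μ_s,min ≈ 0.933

At the slip threshold m g sin θ = μ_s m g cos θ, so μ_s,min = tan θ.
μ_s,min = tan 43° = 0.933.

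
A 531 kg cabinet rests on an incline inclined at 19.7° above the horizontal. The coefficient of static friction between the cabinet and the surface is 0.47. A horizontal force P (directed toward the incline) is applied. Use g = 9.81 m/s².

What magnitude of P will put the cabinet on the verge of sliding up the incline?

At impending motion up the slope, friction acts down-slope at its limit: f = μ_s N.
Perpendicular to the incline: N = m g cos θ + P sin θ.
Along the incline: P cos θ = m g sin θ + μ_s N = m g sin θ + μ_s (m g cos θ + P sin θ).
Solving, P (cos θ − μ_s sin θ) = m g (sin θ + μ_s cos θ), so P = 531×9.81×(sin 19.7° + 0.47 cos 19.7°)/(cos 19.7° − 0.47 sin 19.7°) = 5210×0.7796/0.783 = 5190 N.

P ≈ 5190 N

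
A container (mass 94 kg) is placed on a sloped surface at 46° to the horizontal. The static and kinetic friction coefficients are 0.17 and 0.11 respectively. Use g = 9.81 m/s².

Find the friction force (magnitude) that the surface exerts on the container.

f ≈ 70.5 N (up the incline)

The normal reaction is N = m g cos θ = 640.6 N.
Along the slope the weight component is m g sin θ = 663.3 N; friction must supply exactly this, acting up-slope.
Maximum static friction available: μ_s N = 0.17 × 640.6 = 108.9 N.
|663.3| exceeds 108.9 N, so the container slips down-slope; friction is kinetic, f = μ_k N = 0.11×640.6 = 70.5 N.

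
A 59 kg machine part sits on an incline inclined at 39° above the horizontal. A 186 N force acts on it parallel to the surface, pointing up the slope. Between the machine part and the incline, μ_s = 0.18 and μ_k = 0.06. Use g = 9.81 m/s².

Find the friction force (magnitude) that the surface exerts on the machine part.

Perpendicular to the surface, N = m g cos θ = 59·9.81·cos 39° = 449.8 N.
Parallel to the incline, ΣF = 0 gives f = m g sin θ − P = 364.2 − 186 = 178.2 N (up-slope positive).
The static-friction ceiling is μ_s N = 0.18 × 449.8 = 80.96 N.
Since |178.2| > 80.96 N, static friction cannot hold it; the machine part slides down the incline and kinetic friction applies: f = μ_k N = 0.06 × 449.8 = 27 N.

f ≈ 27 N (up the incline)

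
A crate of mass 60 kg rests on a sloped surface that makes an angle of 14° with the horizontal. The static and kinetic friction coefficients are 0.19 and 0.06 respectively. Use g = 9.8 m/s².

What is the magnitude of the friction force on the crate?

f ≈ 34.2 N (up the incline)

Perpendicular to the surface, N = m g cos θ = 60·9.8·cos 14° = 570.5 N.
For equilibrium along the incline, friction must balance the weight component: f = m g sin θ = 142.3 N up the slope.
Maximum static friction available: μ_s N = 0.19 × 570.5 = 108.4 N.
Since |142.3| > 108.4 N, static friction cannot hold it; the crate slides down the incline and kinetic friction applies: f = μ_k N = 0.06 × 570.5 = 34.2 N.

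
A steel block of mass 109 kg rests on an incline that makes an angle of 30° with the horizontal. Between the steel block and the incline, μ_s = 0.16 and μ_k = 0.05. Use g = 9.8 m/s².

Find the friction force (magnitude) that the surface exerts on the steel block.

Normal force: N = m g cos θ = 109 × 9.8 × cos 30° = 925.1 N.
Along the slope the weight component is m g sin θ = 534.1 N; friction must supply exactly this, acting up-slope.
Maximum static friction available: μ_s N = 0.16 × 925.1 = 148 N.
Since |534.1| > 148 N, static friction cannot hold it; the steel block slides down the incline and kinetic friction applies: f = μ_k N = 0.05 × 925.1 = 46.3 N.

f ≈ 46.3 N (up the incline)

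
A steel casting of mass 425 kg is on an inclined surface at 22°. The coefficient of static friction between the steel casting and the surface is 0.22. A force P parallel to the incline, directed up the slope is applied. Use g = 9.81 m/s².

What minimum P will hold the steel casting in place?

The steel casting tends to slide down (tan θ > μ_s), so at the point of impending slip friction acts up-slope at its limit: f = μ_s N.
P is parallel to the surface, so N = m g cos θ = 3870 N.
Along the incline: P + μ_s N = m g sin θ, so P = 1560 − 0.22×3870 = 711 N.

P_min ≈ 711 N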